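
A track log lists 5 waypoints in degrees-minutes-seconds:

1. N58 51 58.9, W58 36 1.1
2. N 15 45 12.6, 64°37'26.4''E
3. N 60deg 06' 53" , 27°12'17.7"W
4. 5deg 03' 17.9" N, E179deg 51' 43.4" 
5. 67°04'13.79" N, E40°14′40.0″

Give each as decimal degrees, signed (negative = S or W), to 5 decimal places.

1. 58.86636, -58.60031
2. 15.75350, 64.62400
3. 60.11472, -27.20492
4. 5.05497, 179.86206
5. 67.07050, 40.24444

Point 1:
  Latitude: 58° + 51/60 + 58.9/3600 = 58 + 0.850000 + 0.016361 = 58.866361
  N → positive
  Lon: 58 + 36/60 + 1.1/3600 = 58.600306
  W → negative
Point 2:
  φ: 15° + 45/60 + 12.6/3600 = 15 + 0.750000 + 0.003500 = 15.753500
  N → positive
  Longitude: 64° + 37/60 + 26.4/3600 = 64 + 0.616667 + 0.007333 = 64.624000
  E ⇒ keep positive
Point 3:
  φ: 6′ + 53″ = 6.88333′; 60 + 6.88333/60 = 60.114722
  N ⇒ keep positive
  Longitude: 12′ + 17.7″ = 12.29500′; 27 + 12.29500/60 = 27.204917
  W ⇒ negate
Point 4:
  φ: 5° + 3/60 + 17.9/3600 = 5 + 0.050000 + 0.004972 = 5.054972
  N ⇒ keep positive
  λ: 179 + 51/60 + 43.4/3600 = 179.862056
  E → positive
Point 5:
  φ: 4′ + 13.79″ = 4.22983′; 67 + 4.22983/60 = 67.070497
  N → positive
  Lon: 40 + 14/60 + 40/3600 = 40.244444
  E → positive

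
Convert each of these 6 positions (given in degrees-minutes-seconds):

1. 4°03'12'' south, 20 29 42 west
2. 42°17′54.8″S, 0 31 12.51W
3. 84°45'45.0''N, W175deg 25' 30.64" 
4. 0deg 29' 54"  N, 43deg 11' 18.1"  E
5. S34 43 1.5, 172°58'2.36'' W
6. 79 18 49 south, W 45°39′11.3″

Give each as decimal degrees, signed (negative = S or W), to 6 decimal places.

Point 1:
  φ: 4° + 3/60 + 12/3600 = 4 + 0.050000 + 0.003333 = 4.0533333
  hemisphere S, so the sign is −
  λ: 20° + 29/60 + 42/3600 = 20 + 0.483333 + 0.011667 = 20.4950000
  W ⇒ negate
Point 2:
  φ: 42° + 17/60 + 54.8/3600 = 42 + 0.283333 + 0.015222 = 42.2985556
  hemisphere S, so the sign is −
  Lon: 0° + 31/60 + 12.51/3600 = 0 + 0.516667 + 0.003475 = 0.5201417
  hemisphere W, so the sign is −
Point 3:
  Lat: 45′ + 45″ = 45.75000′; 84 + 45.75000/60 = 84.7625000
  N ⇒ keep positive
  Lon: 175° + 25/60 + 30.64/3600 = 175 + 0.416667 + 0.008511 = 175.4251778
  W ⇒ negate
Point 4:
  Lat: 0° + 29/60 + 54/3600 = 0 + 0.483333 + 0.015000 = 0.4983333
  N ⇒ keep positive
  λ: 43° + 11/60 + 18.1/3600 = 43 + 0.183333 + 0.005028 = 43.1883611
  E ⇒ keep positive
Point 5:
  Latitude: 34° + 43/60 + 1.5/3600 = 34 + 0.716667 + 0.000417 = 34.7170833
  hemisphere S, so the sign is −
  Lon: 172° + 58/60 + 2.36/3600 = 172 + 0.966667 + 0.000656 = 172.9673222
  W ⇒ negate
Point 6:
  Lat: 18′ + 49″ = 18.81667′; 79 + 18.81667/60 = 79.3136111
  S ⇒ negate
  λ: 45 + 39/60 + 11.3/3600 = 45.6531389
  W ⇒ negate

1. -4.053333, -20.495000
2. -42.298556, -0.520142
3. 84.762500, -175.425178
4. 0.498333, 43.188361
5. -34.717083, -172.967322
6. -79.313611, -45.653139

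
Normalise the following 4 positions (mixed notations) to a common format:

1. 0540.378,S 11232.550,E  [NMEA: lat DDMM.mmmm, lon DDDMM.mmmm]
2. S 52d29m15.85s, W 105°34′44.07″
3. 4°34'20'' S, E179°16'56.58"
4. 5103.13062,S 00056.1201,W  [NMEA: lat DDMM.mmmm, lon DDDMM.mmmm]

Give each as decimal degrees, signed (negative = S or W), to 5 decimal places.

1. -5.67297, 112.54250
2. -52.48774, -105.57891
3. -4.57222, 179.28238
4. -51.05218, -0.93534

Point 1:
  φ: split at 2 digits → 05° and 40.378′; 5 + 40.378/60 = 5.672967
  S → negative
  λ: split at 3 digits → 112° and 32.55′; 112 + 32.55/60 = 112.542500
  E → positive
Point 2:
  Lat: 52 + 29/60 + 15.85/3600 = 52.487736
  hemisphere S, so the sign is −
  Longitude: 34′ + 44.07″ = 34.73450′; 105 + 34.73450/60 = 105.578908
  W → negative
Point 3:
  Lat: 34′ + 20″ = 34.33333′; 4 + 34.33333/60 = 4.572222
  hemisphere S, so the sign is −
  λ: 179 + 16/60 + 56.58/3600 = 179.282383
  E → positive
Point 4:
  Lat: degrees = first 2 digits = 51, minutes = 3.13062; 51 + 3.13062/60 = 51.052177
  hemisphere S, so the sign is −
  Lon: degrees = first 3 digits = 0, minutes = 56.1201; 0 + 56.1201/60 = 0.935335
  W ⇒ negate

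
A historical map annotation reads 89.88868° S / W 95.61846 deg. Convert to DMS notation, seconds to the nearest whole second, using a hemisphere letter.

89°53′19″ S, 95°37′6″ W

Latitude: 0.888680° → 53.32080′; 0.32080 × 60 = 19.25″
Lon: 0.618460° → 37.10760′; 0.10760 × 60 = 6.46″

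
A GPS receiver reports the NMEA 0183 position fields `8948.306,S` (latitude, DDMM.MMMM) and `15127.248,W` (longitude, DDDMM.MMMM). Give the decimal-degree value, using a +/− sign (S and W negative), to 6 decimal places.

Latitude: degrees = first 2 digits = 89, minutes = 48.306; 89 + 48.306/60 = 89.8051000
S ⇒ negate
Lon: degrees = first 3 digits = 151, minutes = 27.248; 151 + 27.248/60 = 151.4541333
W ⇒ negate

-89.805100, -151.454133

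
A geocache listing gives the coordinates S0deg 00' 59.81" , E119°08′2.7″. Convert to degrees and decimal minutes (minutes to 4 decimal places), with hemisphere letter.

0° 0.9968′ S, 119° 8.0450′ E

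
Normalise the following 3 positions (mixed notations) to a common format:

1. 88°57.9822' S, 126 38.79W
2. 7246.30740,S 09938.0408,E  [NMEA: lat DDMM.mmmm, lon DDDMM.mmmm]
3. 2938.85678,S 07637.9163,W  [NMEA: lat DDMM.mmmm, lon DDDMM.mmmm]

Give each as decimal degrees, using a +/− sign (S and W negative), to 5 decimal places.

1. -88.96637, -126.64650
2. -72.77179, 99.63401
3. -29.64761, -76.63194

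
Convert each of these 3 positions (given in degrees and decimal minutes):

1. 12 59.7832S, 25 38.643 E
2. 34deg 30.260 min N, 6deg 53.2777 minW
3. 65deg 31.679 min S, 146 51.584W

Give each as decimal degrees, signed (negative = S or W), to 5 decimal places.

1. -12.99639, 25.64405
2. 34.50433, -6.88796
3. -65.52798, -146.85973

Point 1:
  φ: 12 + 59.7832/60 = 12.996387
  S → negative
  λ: 25 + 38.643/60 = 25.644050
  E → positive
Point 2:
  Latitude: 30.26′ = 0.504333°; total 34.504333
  N → positive
  Longitude: 53.2777′ = 0.887962°; total 6.887962
  W ⇒ negate
Point 3:
  φ: 31.679′ = 0.527983°; total 65.527983
  hemisphere S, so the sign is −
  Lon: 146 + 51.584/60 = 146.859733
  hemisphere W, so the sign is −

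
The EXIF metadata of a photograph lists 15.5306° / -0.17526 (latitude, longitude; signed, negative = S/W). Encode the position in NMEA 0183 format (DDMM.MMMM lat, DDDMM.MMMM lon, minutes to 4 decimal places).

Latitude: minutes = (15.530600 − 15) × 60 = 31.836000
Longitude is negative → W; |value| = 0.175260
Longitude: minutes = (0.175260 − 0) × 60 = 10.515600

1531.8360,N / 00010.5156,W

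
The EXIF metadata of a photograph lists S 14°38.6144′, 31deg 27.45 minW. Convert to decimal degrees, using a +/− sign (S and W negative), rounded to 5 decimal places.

-14.64357, -31.45750

Latitude: 38.6144′ = 0.643573°; total 14.643573
hemisphere S, so the sign is −
Longitude: 27.45′ = 0.457500°; total 31.457500
hemisphere W, so the sign is −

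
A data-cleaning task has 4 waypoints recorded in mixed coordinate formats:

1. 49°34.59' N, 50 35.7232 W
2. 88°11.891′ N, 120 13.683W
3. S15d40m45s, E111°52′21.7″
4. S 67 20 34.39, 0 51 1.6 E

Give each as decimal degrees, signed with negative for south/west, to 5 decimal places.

1. 49.57650, -50.59539
2. 88.19818, -120.22805
3. -15.67917, 111.87269
4. -67.34289, 0.85044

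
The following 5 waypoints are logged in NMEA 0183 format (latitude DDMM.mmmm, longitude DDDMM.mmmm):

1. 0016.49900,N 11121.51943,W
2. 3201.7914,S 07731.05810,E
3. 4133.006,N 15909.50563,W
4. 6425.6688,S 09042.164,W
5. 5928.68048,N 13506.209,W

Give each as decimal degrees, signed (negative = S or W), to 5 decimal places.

Point 1:
  Latitude: degrees = first 2 digits = 0, minutes = 16.499; 0 + 16.499/60 = 0.274983
  N → positive
  Longitude: split at 3 digits → 111° and 21.51943′; 111 + 21.51943/60 = 111.358657
  W → negative
Point 2:
  φ: split at 2 digits → 32° and 1.7914′; 32 + 1.7914/60 = 32.029857
  hemisphere S, so the sign is −
  Lon: degrees = first 3 digits = 77, minutes = 31.0581; 77 + 31.0581/60 = 77.517635
  E → positive
Point 3:
  φ: split at 2 digits → 41° and 33.006′; 41 + 33.006/60 = 41.550100
  N → positive
  λ: degrees = first 3 digits = 159, minutes = 9.50563; 159 + 9.50563/60 = 159.158427
  W → negative
Point 4:
  Lat: degrees = first 2 digits = 64, minutes = 25.6688; 64 + 25.6688/60 = 64.427813
  S ⇒ negate
  Longitude: split at 3 digits → 090° and 42.164′; 90 + 42.164/60 = 90.702733
  hemisphere W, so the sign is −
Point 5:
  Latitude: split at 2 digits → 59° and 28.68048′; 59 + 28.68048/60 = 59.478008
  N ⇒ keep positive
  Longitude: split at 3 digits → 135° and 6.209′; 135 + 6.209/60 = 135.103483
  hemisphere W, so the sign is −

1. 0.27498, -111.35866
2. -32.02986, 77.51764
3. 41.55010, -159.15843
4. -64.42781, -90.70273
5. 59.47801, -135.10348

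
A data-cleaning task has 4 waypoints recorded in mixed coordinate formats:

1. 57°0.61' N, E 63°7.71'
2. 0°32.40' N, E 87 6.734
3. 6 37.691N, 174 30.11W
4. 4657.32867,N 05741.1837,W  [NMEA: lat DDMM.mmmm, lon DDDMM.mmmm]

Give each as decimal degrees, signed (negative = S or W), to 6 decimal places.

Point 1:
  φ: 0.61′ = 0.010167°; total 57.0101667
  N ⇒ keep positive
  Longitude: 63 + 7.71/60 = 63.1285000
  E ⇒ keep positive
Point 2:
  Latitude: 0 + 32.4/60 = 0.5400000
  N → positive
  Lon: 87 + 6.734/60 = 87.1122333
  E → positive
Point 3:
  Lat: 6 + 37.691/60 = 6.6281833
  N → positive
  Longitude: 30.11′ = 0.501833°; total 174.5018333
  hemisphere W, so the sign is −
Point 4:
  Lat: split at 2 digits → 46° and 57.32867′; 46 + 57.32867/60 = 46.9554778
  N ⇒ keep positive
  Longitude: split at 3 digits → 057° and 41.1837′; 57 + 41.1837/60 = 57.6863950
  W ⇒ negate

1. 57.010167, 63.128500
2. 0.540000, 87.112233
3. 6.628183, -174.501833
4. 46.955478, -57.686395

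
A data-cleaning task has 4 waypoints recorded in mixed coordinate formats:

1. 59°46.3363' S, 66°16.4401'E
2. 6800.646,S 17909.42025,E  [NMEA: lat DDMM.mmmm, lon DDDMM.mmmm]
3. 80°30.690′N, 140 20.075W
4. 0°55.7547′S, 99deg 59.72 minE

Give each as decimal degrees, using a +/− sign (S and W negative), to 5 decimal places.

Point 1:
  φ: 46.3363′ = 0.772272°; total 59.772272
  S ⇒ negate
  Longitude: 16.4401′ = 0.274002°; total 66.274002
  E → positive
Point 2:
  Latitude: split at 2 digits → 68° and 0.646′; 68 + 0.646/60 = 68.010767
  S ⇒ negate
  Longitude: split at 3 digits → 179° and 9.42025′; 179 + 9.42025/60 = 179.157004
  E → positive
Point 3:
  Lat: 30.69′ = 0.511500°; total 80.511500
  N ⇒ keep positive
  Longitude: 140 + 20.075/60 = 140.334583
  W ⇒ negate
Point 4:
  Latitude: 55.7547′ = 0.929245°; total 0.929245
  S ⇒ negate
  Longitude: 59.72′ = 0.995333°; total 99.995333
  E → positive

1. -59.77227, 66.27400
2. -68.01077, 179.15700
3. 80.51150, -140.33458
4. -0.92925, 99.99533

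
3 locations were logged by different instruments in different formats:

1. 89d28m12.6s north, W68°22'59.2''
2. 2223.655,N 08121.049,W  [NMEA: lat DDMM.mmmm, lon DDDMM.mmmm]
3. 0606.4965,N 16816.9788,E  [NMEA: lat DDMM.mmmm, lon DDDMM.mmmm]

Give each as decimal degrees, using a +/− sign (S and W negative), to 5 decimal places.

1. 89.47017, -68.38311
2. 22.39425, -81.35082
3. 6.10828, 168.28298

Point 1:
  Lat: 89° + 28/60 + 12.6/3600 = 89 + 0.466667 + 0.003500 = 89.470167
  N ⇒ keep positive
  λ: 22′ + 59.2″ = 22.98667′; 68 + 22.98667/60 = 68.383111
  W ⇒ negate
Point 2:
  Lat: degrees = first 2 digits = 22, minutes = 23.655; 22 + 23.655/60 = 22.394250
  N → positive
  λ: degrees = first 3 digits = 81, minutes = 21.049; 81 + 21.049/60 = 81.350817
  W → negative
Point 3:
  Lat: degrees = first 2 digits = 6, minutes = 6.4965; 6 + 6.4965/60 = 6.108275
  N ⇒ keep positive
  Lon: degrees = first 3 digits = 168, minutes = 16.9788; 168 + 16.9788/60 = 168.282980
  E ⇒ keep positive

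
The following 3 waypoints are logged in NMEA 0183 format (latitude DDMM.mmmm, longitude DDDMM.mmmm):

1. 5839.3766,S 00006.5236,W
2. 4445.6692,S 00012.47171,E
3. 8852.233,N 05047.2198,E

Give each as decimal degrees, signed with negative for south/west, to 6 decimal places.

1. -58.656277, -0.108727
2. -44.761153, 0.207862
3. 88.870550, 50.786997

Point 1:
  Lat: split at 2 digits → 58° and 39.3766′; 58 + 39.3766/60 = 58.6562767
  S ⇒ negate
  Lon: split at 3 digits → 000° and 6.5236′; 0 + 6.5236/60 = 0.1087267
  W ⇒ negate
Point 2:
  Latitude: split at 2 digits → 44° and 45.6692′; 44 + 45.6692/60 = 44.7611533
  hemisphere S, so the sign is −
  Longitude: split at 3 digits → 000° and 12.47171′; 0 + 12.47171/60 = 0.2078618
  E → positive
Point 3:
  Lat: split at 2 digits → 88° and 52.233′; 88 + 52.233/60 = 88.8705500
  N → positive
  λ: degrees = first 3 digits = 50, minutes = 47.2198; 50 + 47.2198/60 = 50.7869967
  E → positive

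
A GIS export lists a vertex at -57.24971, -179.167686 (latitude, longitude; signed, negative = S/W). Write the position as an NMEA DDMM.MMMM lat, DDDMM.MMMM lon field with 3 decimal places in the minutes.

Latitude is negative → S; |value| = 57.249710
Lat: minutes = (57.249710 − 57) × 60 = 14.98260
Longitude is negative → W; |value| = 179.167686
Lon: fractional part 0.167686 → 10.06116 minutes

5714.983,S / 17910.061,W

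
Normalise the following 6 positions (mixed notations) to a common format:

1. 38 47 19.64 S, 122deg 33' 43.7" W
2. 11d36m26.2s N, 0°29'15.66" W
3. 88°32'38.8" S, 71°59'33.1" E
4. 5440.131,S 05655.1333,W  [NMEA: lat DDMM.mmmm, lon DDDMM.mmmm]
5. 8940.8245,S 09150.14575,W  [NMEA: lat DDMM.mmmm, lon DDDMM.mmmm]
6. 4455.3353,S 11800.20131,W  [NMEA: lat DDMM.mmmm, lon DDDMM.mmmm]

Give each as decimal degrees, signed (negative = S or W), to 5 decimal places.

1. -38.78879, -122.56214
2. 11.60728, -0.48768
3. -88.54411, 71.99253
4. -54.66885, -56.91889
5. -89.68041, -91.83576
6. -44.92226, -118.00336

Point 1:
  Latitude: 38 + 47/60 + 19.64/3600 = 38.788789
  S → negative
  Lon: 122° + 33/60 + 43.7/3600 = 122 + 0.550000 + 0.012139 = 122.562139
  W ⇒ negate
Point 2:
  Latitude: 11 + 36/60 + 26.2/3600 = 11.607278
  N → positive
  Longitude: 29′ + 15.66″ = 29.26100′; 0 + 29.26100/60 = 0.487683
  hemisphere W, so the sign is −
Point 3:
  Lat: 32′ + 38.8″ = 32.64667′; 88 + 32.64667/60 = 88.544111
  S → negative
  λ: 71° + 59/60 + 33.1/3600 = 71 + 0.983333 + 0.009194 = 71.992528
  E ⇒ keep positive
Point 4:
  Latitude: split at 2 digits → 54° and 40.131′; 54 + 40.131/60 = 54.668850
  S ⇒ negate
  Longitude: degrees = first 3 digits = 56, minutes = 55.1333; 56 + 55.1333/60 = 56.918888
  hemisphere W, so the sign is −
Point 5:
  Latitude: degrees = first 2 digits = 89, minutes = 40.8245; 89 + 40.8245/60 = 89.680408
  S → negative
  Longitude: degrees = first 3 digits = 91, minutes = 50.14575; 91 + 50.14575/60 = 91.835763
  hemisphere W, so the sign is −
Point 6:
  Latitude: degrees = first 2 digits = 44, minutes = 55.3353; 44 + 55.3353/60 = 44.922255
  S → negative
  λ: degrees = first 3 digits = 118, minutes = 0.20131; 118 + 0.20131/60 = 118.003355
  W → negative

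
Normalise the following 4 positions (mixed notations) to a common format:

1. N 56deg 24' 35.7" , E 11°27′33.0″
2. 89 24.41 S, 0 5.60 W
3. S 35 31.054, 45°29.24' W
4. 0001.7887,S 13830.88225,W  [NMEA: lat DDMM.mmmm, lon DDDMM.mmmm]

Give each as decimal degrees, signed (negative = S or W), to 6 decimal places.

Point 1:
  Latitude: 56 + 24/60 + 35.7/3600 = 56.4099167
  N → positive
  Longitude: 27′ + 33″ = 27.55000′; 11 + 27.55000/60 = 11.4591667
  E ⇒ keep positive
Point 2:
  φ: 89 + 24.41/60 = 89.4068333
  S → negative
  λ: 0 + 5.6/60 = 0.0933333
  W → negative
Point 3:
  Latitude: 35 + 31.054/60 = 35.5175667
  S ⇒ negate
  λ: 29.24′ = 0.487333°; total 45.4873333
  W → negative
Point 4:
  φ: degrees = first 2 digits = 0, minutes = 1.7887; 0 + 1.7887/60 = 0.0298117
  S → negative
  Longitude: degrees = first 3 digits = 138, minutes = 30.88225; 138 + 30.88225/60 = 138.5147042
  W → negative

1. 56.409917, 11.459167
2. -89.406833, -0.093333
3. -35.517567, -45.487333
4. -0.029812, -138.514704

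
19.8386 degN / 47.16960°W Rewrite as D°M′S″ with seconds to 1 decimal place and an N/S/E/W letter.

19°50′19.0″ N, 47°10′10.6″ W

φ: 0.838600° → 50.31600′; 0.31600 × 60 = 18.960″
Longitude: 0.169600 × 60 = 10.17600′ → 10′, remainder × 60 = 10.560″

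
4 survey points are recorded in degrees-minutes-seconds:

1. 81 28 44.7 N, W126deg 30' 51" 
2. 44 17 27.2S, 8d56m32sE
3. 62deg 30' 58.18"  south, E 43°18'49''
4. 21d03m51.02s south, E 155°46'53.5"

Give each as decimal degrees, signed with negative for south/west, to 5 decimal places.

Point 1:
  Lat: 81° + 28/60 + 44.7/3600 = 81 + 0.466667 + 0.012417 = 81.479083
  N → positive
  λ: 30′ + 51″ = 30.85000′; 126 + 30.85000/60 = 126.514167
  hemisphere W, so the sign is −
Point 2:
  Latitude: 44 + 17/60 + 27.2/3600 = 44.290889
  S → negative
  Lon: 56′ + 32″ = 56.53333′; 8 + 56.53333/60 = 8.942222
  E ⇒ keep positive
Point 3:
  φ: 62° + 30/60 + 58.18/3600 = 62 + 0.500000 + 0.016161 = 62.516161
  hemisphere S, so the sign is −
  Lon: 18′ + 49″ = 18.81667′; 43 + 18.81667/60 = 43.313611
  E → positive
Point 4:
  Lat: 21 + 3/60 + 51.02/3600 = 21.064172
  hemisphere S, so the sign is −
  λ: 155° + 46/60 + 53.5/3600 = 155 + 0.766667 + 0.014861 = 155.781528
  E ⇒ keep positive

1. 81.47908, -126.51417
2. -44.29089, 8.94222
3. -62.51616, 43.31361
4. -21.06417, 155.78153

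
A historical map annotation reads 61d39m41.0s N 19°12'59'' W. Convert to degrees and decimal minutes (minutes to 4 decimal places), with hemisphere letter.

φ: 39 + 41/60 = 39.683333′
Lon: seconds/60 = 0.98333; minutes = 12 + 0.98333 = 12.983333

61° 39.6833′ N, 19° 12.9833′ W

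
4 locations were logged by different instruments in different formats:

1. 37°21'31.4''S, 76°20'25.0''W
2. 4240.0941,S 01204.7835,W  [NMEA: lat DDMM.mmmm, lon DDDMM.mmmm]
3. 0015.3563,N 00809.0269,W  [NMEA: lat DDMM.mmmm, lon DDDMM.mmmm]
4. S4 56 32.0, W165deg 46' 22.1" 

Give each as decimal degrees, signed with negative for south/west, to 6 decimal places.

1. -37.358722, -76.340278
2. -42.668235, -12.079725
3. 0.255938, -8.150448
4. -4.942222, -165.772806

Point 1:
  Latitude: 21′ + 31.4″ = 21.52333′; 37 + 21.52333/60 = 37.3587222
  S ⇒ negate
  Longitude: 20′ + 25″ = 20.41667′; 76 + 20.41667/60 = 76.3402778
  hemisphere W, so the sign is −
Point 2:
  φ: degrees = first 2 digits = 42, minutes = 40.0941; 42 + 40.0941/60 = 42.6682350
  S → negative
  λ: degrees = first 3 digits = 12, minutes = 4.7835; 12 + 4.7835/60 = 12.0797250
  W → negative
Point 3:
  Lat: split at 2 digits → 00° and 15.3563′; 0 + 15.3563/60 = 0.2559383
  N ⇒ keep positive
  Lon: degrees = first 3 digits = 8, minutes = 9.0269; 8 + 9.0269/60 = 8.1504483
  W → negative
Point 4:
  Latitude: 4° + 56/60 + 32/3600 = 4 + 0.933333 + 0.008889 = 4.9422222
  S → negative
  λ: 165 + 46/60 + 22.1/3600 = 165.7728056
  W ⇒ negate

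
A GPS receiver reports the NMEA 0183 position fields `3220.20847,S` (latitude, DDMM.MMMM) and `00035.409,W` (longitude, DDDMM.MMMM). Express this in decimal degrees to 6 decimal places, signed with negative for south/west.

-32.336808, -0.590150

φ: split at 2 digits → 32° and 20.20847′; 32 + 20.20847/60 = 32.3368078
S → negative
Longitude: split at 3 digits → 000° and 35.409′; 0 + 35.409/60 = 0.5901500
W ⇒ negate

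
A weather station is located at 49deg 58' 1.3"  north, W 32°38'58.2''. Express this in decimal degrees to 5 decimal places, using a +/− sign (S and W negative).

49.96703, -32.64950

Latitude: 49 + 58/60 + 1.3/3600 = 49.967028
N → positive
λ: 32 + 38/60 + 58.2/3600 = 32.649500
W → negative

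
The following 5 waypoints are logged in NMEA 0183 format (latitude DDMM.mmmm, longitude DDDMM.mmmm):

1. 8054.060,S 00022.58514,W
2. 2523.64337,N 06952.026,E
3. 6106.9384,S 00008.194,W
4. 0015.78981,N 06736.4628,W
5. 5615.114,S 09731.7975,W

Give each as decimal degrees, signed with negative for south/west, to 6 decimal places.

Point 1:
  Latitude: degrees = first 2 digits = 80, minutes = 54.06; 80 + 54.06/60 = 80.9010000
  hemisphere S, so the sign is −
  λ: degrees = first 3 digits = 0, minutes = 22.58514; 0 + 22.58514/60 = 0.3764190
  W ⇒ negate
Point 2:
  Latitude: split at 2 digits → 25° and 23.64337′; 25 + 23.64337/60 = 25.3940562
  N → positive
  Lon: split at 3 digits → 069° and 52.026′; 69 + 52.026/60 = 69.8671000
  E ⇒ keep positive
Point 3:
  φ: split at 2 digits → 61° and 6.9384′; 61 + 6.9384/60 = 61.1156400
  hemisphere S, so the sign is −
  Lon: degrees = first 3 digits = 0, minutes = 8.194; 0 + 8.194/60 = 0.1365667
  hemisphere W, so the sign is −
Point 4:
  Latitude: split at 2 digits → 00° and 15.78981′; 0 + 15.78981/60 = 0.2631635
  N → positive
  Lon: split at 3 digits → 067° and 36.4628′; 67 + 36.4628/60 = 67.6077133
  hemisphere W, so the sign is −
Point 5:
  Lat: split at 2 digits → 56° and 15.114′; 56 + 15.114/60 = 56.2519000
  S → negative
  Lon: degrees = first 3 digits = 97, minutes = 31.7975; 97 + 31.7975/60 = 97.5299583
  W ⇒ negate

1. -80.901000, -0.376419
2. 25.394056, 69.867100
3. -61.115640, -0.136567
4. 0.263164, -67.607713
5. -56.251900, -97.529958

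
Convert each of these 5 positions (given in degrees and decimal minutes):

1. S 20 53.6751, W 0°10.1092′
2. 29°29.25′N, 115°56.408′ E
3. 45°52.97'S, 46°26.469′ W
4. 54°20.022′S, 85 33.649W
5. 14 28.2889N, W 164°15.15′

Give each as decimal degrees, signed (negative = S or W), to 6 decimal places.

1. -20.894585, -0.168487
2. 29.487500, 115.940133
3. -45.882833, -46.441150
4. -54.333700, -85.560817
5. 14.471482, -164.252500

Point 1:
  Lat: 20 + 53.6751/60 = 20.8945850
  S ⇒ negate
  Longitude: 10.1092′ = 0.168487°; total 0.1684867
  hemisphere W, so the sign is −
Point 2:
  Latitude: 29 + 29.25/60 = 29.4875000
  N → positive
  Longitude: 56.408′ = 0.940133°; total 115.9401333
  E → positive
Point 3:
  φ: 45 + 52.97/60 = 45.8828333
  S → negative
  λ: 26.469′ = 0.441150°; total 46.4411500
  hemisphere W, so the sign is −
Point 4:
  φ: 20.022′ = 0.333700°; total 54.3337000
  S ⇒ negate
  Longitude: 33.649′ = 0.560817°; total 85.5608167
  hemisphere W, so the sign is −
Point 5:
  Latitude: 28.2889′ = 0.471482°; total 14.4714817
  N → positive
  Longitude: 15.15′ = 0.252500°; total 164.2525000
  hemisphere W, so the sign is −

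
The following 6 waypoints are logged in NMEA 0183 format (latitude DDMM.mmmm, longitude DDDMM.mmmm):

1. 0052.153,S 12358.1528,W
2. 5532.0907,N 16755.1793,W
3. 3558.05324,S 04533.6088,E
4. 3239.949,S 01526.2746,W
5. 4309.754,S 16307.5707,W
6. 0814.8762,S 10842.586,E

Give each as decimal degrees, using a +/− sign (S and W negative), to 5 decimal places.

1. -0.86922, -123.96921
2. 55.53485, -167.91966
3. -35.96755, 45.56015
4. -32.66582, -15.43791
5. -43.16257, -163.12618
6. -8.24794, 108.70977

Point 1:
  Lat: degrees = first 2 digits = 0, minutes = 52.153; 0 + 52.153/60 = 0.869217
  hemisphere S, so the sign is −
  Lon: split at 3 digits → 123° and 58.1528′; 123 + 58.1528/60 = 123.969213
  hemisphere W, so the sign is −
Point 2:
  Lat: split at 2 digits → 55° and 32.0907′; 55 + 32.0907/60 = 55.534845
  N ⇒ keep positive
  Lon: degrees = first 3 digits = 167, minutes = 55.1793; 167 + 55.1793/60 = 167.919655
  hemisphere W, so the sign is −
Point 3:
  Lat: degrees = first 2 digits = 35, minutes = 58.05324; 35 + 58.05324/60 = 35.967554
  S → negative
  Longitude: degrees = first 3 digits = 45, minutes = 33.6088; 45 + 33.6088/60 = 45.560147
  E → positive
Point 4:
  Latitude: split at 2 digits → 32° and 39.949′; 32 + 39.949/60 = 32.665817
  hemisphere S, so the sign is −
  Lon: split at 3 digits → 015° and 26.2746′; 15 + 26.2746/60 = 15.437910
  hemisphere W, so the sign is −
Point 5:
  φ: degrees = first 2 digits = 43, minutes = 9.754; 43 + 9.754/60 = 43.162567
  S → negative
  Lon: degrees = first 3 digits = 163, minutes = 7.5707; 163 + 7.5707/60 = 163.126178
  W ⇒ negate
Point 6:
  Lat: degrees = first 2 digits = 8, minutes = 14.8762; 8 + 14.8762/60 = 8.247937
  S → negative
  λ: degrees = first 3 digits = 108, minutes = 42.586; 108 + 42.586/60 = 108.709767
  E → positive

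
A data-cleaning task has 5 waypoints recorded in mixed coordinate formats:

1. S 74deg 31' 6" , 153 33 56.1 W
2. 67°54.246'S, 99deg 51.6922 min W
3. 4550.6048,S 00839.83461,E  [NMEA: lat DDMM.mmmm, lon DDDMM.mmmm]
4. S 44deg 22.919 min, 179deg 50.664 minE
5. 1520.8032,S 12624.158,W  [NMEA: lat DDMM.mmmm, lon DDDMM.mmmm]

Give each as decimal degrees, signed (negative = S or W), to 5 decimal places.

Point 1:
  Lat: 31′ + 6″ = 31.10000′; 74 + 31.10000/60 = 74.518333
  S → negative
  Longitude: 33′ + 56.1″ = 33.93500′; 153 + 33.93500/60 = 153.565583
  hemisphere W, so the sign is −
Point 2:
  Lat: 67 + 54.246/60 = 67.904100
  hemisphere S, so the sign is −
  Lon: 51.6922′ = 0.861537°; total 99.861537
  hemisphere W, so the sign is −
Point 3:
  Latitude: degrees = first 2 digits = 45, minutes = 50.6048; 45 + 50.6048/60 = 45.843413
  S → negative
  Longitude: split at 3 digits → 008° and 39.83461′; 8 + 39.83461/60 = 8.663910
  E → positive
Point 4:
  Lat: 44 + 22.919/60 = 44.381983
  S ⇒ negate
  λ: 50.664′ = 0.844400°; total 179.844400
  E ⇒ keep positive
Point 5:
  φ: split at 2 digits → 15° and 20.8032′; 15 + 20.8032/60 = 15.346720
  S → negative
  Longitude: split at 3 digits → 126° and 24.158′; 126 + 24.158/60 = 126.402633
  W → negative

1. -74.51833, -153.56558
2. -67.90410, -99.86154
3. -45.84341, 8.66391
4. -44.38198, 179.84440
5. -15.34672, -126.40263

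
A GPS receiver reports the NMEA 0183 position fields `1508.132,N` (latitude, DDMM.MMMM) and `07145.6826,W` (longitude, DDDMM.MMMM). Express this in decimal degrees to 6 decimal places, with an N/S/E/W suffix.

15.135533° N, 71.761377° W

Lat: split at 2 digits → 15° and 8.132′; 15 + 8.132/60 = 15.1355333
Longitude: split at 3 digits → 071° and 45.6826′; 71 + 45.6826/60 = 71.7613767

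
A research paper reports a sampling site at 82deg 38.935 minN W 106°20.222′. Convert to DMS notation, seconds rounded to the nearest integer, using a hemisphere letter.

82°38′56″ N, 106°20′13″ W

φ: 38.93500′ → 38′ and 0.93500 × 60 = 56.10″
Longitude: 20.22200′ → 20′ and 0.22200 × 60 = 13.32″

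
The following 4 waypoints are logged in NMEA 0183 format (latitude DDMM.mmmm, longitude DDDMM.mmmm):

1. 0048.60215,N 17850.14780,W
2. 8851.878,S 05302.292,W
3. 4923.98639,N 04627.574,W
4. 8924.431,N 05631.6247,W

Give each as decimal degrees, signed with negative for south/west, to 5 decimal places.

Point 1:
  φ: degrees = first 2 digits = 0, minutes = 48.60215; 0 + 48.60215/60 = 0.810036
  N → positive
  Longitude: split at 3 digits → 178° and 50.1478′; 178 + 50.1478/60 = 178.835797
  W ⇒ negate
Point 2:
  φ: split at 2 digits → 88° and 51.878′; 88 + 51.878/60 = 88.864633
  S ⇒ negate
  Lon: degrees = first 3 digits = 53, minutes = 2.292; 53 + 2.292/60 = 53.038200
  hemisphere W, so the sign is −
Point 3:
  φ: degrees = first 2 digits = 49, minutes = 23.98639; 49 + 23.98639/60 = 49.399773
  N ⇒ keep positive
  Lon: split at 3 digits → 046° and 27.574′; 46 + 27.574/60 = 46.459567
  hemisphere W, so the sign is −
Point 4:
  Lat: degrees = first 2 digits = 89, minutes = 24.431; 89 + 24.431/60 = 89.407183
  N ⇒ keep positive
  λ: degrees = first 3 digits = 56, minutes = 31.6247; 56 + 31.6247/60 = 56.527078
  W ⇒ negate

1. 0.81004, -178.83580
2. -88.86463, -53.03820
3. 49.39977, -46.45957
4. 89.40718, -56.52708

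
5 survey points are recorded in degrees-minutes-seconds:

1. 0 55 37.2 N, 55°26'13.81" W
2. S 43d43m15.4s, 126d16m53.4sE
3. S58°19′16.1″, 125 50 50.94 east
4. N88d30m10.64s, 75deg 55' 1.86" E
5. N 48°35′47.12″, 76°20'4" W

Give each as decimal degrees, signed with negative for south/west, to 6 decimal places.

Point 1:
  φ: 55′ + 37.2″ = 55.62000′; 0 + 55.62000/60 = 0.9270000
  N ⇒ keep positive
  Longitude: 55° + 26/60 + 13.81/3600 = 55 + 0.433333 + 0.003836 = 55.4371694
  W ⇒ negate
Point 2:
  Lat: 43′ + 15.4″ = 43.25667′; 43 + 43.25667/60 = 43.7209444
  S ⇒ negate
  Longitude: 126° + 16/60 + 53.4/3600 = 126 + 0.266667 + 0.014833 = 126.2815000
  E ⇒ keep positive
Point 3:
  Latitude: 19′ + 16.1″ = 19.26833′; 58 + 19.26833/60 = 58.3211389
  S → negative
  Lon: 50′ + 50.94″ = 50.84900′; 125 + 50.84900/60 = 125.8474833
  E → positive
Point 4:
  Latitude: 30′ + 10.64″ = 30.17733′; 88 + 30.17733/60 = 88.5029556
  N → positive
  Lon: 75 + 55/60 + 1.86/3600 = 75.9171833
  E → positive
Point 5:
  Latitude: 48 + 35/60 + 47.12/3600 = 48.5964222
  N → positive
  λ: 76 + 20/60 + 4/3600 = 76.3344444
  W → negative

1. 0.927000, -55.437169
2. -43.720944, 126.281500
3. -58.321139, 125.847483
4. 88.502956, 75.917183
5. 48.596422, -76.334444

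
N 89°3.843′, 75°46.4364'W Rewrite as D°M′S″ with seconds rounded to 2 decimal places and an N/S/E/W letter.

Lat: fractional minutes 0.84300 × 60 = 50.5800″
Lon: 46.43640′ → 46′ and 0.43640 × 60 = 26.1840″

89°03′50.58″ N, 75°46′26.18″ W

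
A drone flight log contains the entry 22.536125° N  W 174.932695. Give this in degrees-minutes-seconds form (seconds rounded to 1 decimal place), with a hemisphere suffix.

Lat: 0.536125 × 60 = 32.16750′ → 32′, remainder × 60 = 10.050″
λ: 0.932695 × 60 = 55.96170′ → 55′, remainder × 60 = 57.702″

22°32′10.1″ N, 174°55′57.7″ W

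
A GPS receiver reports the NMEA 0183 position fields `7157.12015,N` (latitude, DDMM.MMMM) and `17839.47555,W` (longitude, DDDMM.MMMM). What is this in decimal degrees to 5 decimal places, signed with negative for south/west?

71.95200, -178.65793

Latitude: split at 2 digits → 71° and 57.12015′; 71 + 57.12015/60 = 71.952003
N ⇒ keep positive
Longitude: split at 3 digits → 178° and 39.47555′; 178 + 39.47555/60 = 178.657926
W → negative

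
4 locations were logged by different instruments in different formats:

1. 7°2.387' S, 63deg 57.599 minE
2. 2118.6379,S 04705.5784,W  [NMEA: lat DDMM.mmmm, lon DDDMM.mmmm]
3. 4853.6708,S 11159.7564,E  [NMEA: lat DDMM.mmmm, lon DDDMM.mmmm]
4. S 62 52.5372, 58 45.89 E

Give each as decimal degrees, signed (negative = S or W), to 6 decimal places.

Point 1:
  Lat: 7 + 2.387/60 = 7.0397833
  S ⇒ negate
  λ: 57.599′ = 0.959983°; total 63.9599833
  E ⇒ keep positive
Point 2:
  Lat: degrees = first 2 digits = 21, minutes = 18.6379; 21 + 18.6379/60 = 21.3106317
  S ⇒ negate
  λ: degrees = first 3 digits = 47, minutes = 5.5784; 47 + 5.5784/60 = 47.0929733
  hemisphere W, so the sign is −
Point 3:
  Lat: split at 2 digits → 48° and 53.6708′; 48 + 53.6708/60 = 48.8945133
  hemisphere S, so the sign is −
  Lon: degrees = first 3 digits = 111, minutes = 59.7564; 111 + 59.7564/60 = 111.9959400
  E → positive
Point 4:
  Latitude: 52.5372′ = 0.875620°; total 62.8756200
  S → negative
  Longitude: 58 + 45.89/60 = 58.7648333
  E → positive

1. -7.039783, 63.959983
2. -21.310632, -47.092973
3. -48.894513, 111.995940
4. -62.875620, 58.764833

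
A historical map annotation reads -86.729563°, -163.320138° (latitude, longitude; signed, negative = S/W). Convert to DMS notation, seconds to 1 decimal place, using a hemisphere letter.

86°43′46.4″ S, 163°19′12.5″ W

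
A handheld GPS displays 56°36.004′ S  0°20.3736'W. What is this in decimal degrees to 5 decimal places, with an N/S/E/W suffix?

φ: 36.004′ = 0.600067°; total 56.600067
λ: 20.3736′ = 0.339560°; total 0.339560

56.60007° S, 0.33956° W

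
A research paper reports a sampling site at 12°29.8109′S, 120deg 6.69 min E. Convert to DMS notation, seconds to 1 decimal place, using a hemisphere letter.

Latitude: fractional minutes 0.81090 × 60 = 48.654″
λ: 6.69000′ → 6′ and 0.69000 × 60 = 41.400″

12°29′48.7″ S, 120°06′41.4″ E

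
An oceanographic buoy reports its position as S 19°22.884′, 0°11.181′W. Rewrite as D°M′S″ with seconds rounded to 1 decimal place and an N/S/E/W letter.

19°22′53.0″ S, 0°11′10.9″ W

φ: 22.88400′ → 22′ and 0.88400 × 60 = 53.040″
Lon: 11.18100′ → 11′ and 0.18100 × 60 = 10.860″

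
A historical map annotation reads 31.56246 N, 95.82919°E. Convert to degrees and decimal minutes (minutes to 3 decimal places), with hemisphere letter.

31° 33.748′ N, 95° 49.751′ E

Latitude: minutes = (31.562460 − 31) × 60 = 33.74760
Longitude: 95° + 0.829190 × 60 = 95° 49.75140′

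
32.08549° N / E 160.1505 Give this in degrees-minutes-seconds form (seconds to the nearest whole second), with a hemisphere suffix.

Lat: 0.085490 × 60 = 5.12940′ → 5′, remainder × 60 = 7.76″
Lon: 0.150500° → 9.03000′; 0.03000 × 60 = 1.80″

32°05′8″ N, 160°09′2″ E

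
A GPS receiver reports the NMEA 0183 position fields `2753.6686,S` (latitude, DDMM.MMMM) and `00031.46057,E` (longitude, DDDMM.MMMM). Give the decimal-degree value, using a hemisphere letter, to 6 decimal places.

27.894477° S, 0.524343° E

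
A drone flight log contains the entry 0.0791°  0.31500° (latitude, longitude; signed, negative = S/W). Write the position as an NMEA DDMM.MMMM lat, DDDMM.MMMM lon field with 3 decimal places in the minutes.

Latitude: minutes = (0.079100 − 0) × 60 = 4.74600
Longitude: fractional part 0.315000 → 18.90000 minutes

0004.746,N / 00018.900,E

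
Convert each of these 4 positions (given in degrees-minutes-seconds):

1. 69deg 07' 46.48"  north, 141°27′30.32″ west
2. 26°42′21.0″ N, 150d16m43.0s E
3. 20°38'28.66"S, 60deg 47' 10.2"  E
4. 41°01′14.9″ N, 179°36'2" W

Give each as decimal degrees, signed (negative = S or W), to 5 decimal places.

Point 1:
  φ: 69 + 7/60 + 46.48/3600 = 69.129578
  N ⇒ keep positive
  λ: 27′ + 30.32″ = 27.50533′; 141 + 27.50533/60 = 141.458422
  hemisphere W, so the sign is −
Point 2:
  Lat: 26° + 42/60 + 21/3600 = 26 + 0.700000 + 0.005833 = 26.705833
  N → positive
  Longitude: 16′ + 43″ = 16.71667′; 150 + 16.71667/60 = 150.278611
  E → positive
Point 3:
  φ: 20° + 38/60 + 28.66/3600 = 20 + 0.633333 + 0.007961 = 20.641294
  S → negative
  Lon: 60° + 47/60 + 10.2/3600 = 60 + 0.783333 + 0.002833 = 60.786167
  E → positive
Point 4:
  φ: 41 + 1/60 + 14.9/3600 = 41.020806
  N ⇒ keep positive
  Longitude: 179 + 36/60 + 2/3600 = 179.600556
  W → negative

1. 69.12958, -141.45842
2. 26.70583, 150.27861
3. -20.64129, 60.78617
4. 41.02081, -179.60056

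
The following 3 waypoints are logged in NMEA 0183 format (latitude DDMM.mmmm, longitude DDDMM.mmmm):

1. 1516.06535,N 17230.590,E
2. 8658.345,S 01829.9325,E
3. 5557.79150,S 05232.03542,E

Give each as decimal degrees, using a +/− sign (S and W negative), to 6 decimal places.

1. 15.267756, 172.509833
2. -86.972417, 18.498875
3. -55.963192, 52.533924

Point 1:
  Latitude: degrees = first 2 digits = 15, minutes = 16.06535; 15 + 16.06535/60 = 15.2677558
  N ⇒ keep positive
  Lon: split at 3 digits → 172° and 30.59′; 172 + 30.59/60 = 172.5098333
  E ⇒ keep positive
Point 2:
  Lat: split at 2 digits → 86° and 58.345′; 86 + 58.345/60 = 86.9724167
  S ⇒ negate
  Longitude: degrees = first 3 digits = 18, minutes = 29.9325; 18 + 29.9325/60 = 18.4988750
  E ⇒ keep positive
Point 3:
  Latitude: split at 2 digits → 55° and 57.7915′; 55 + 57.7915/60 = 55.9631917
  S ⇒ negate
  Longitude: degrees = first 3 digits = 52, minutes = 32.03542; 52 + 32.03542/60 = 52.5339237
  E ⇒ keep positive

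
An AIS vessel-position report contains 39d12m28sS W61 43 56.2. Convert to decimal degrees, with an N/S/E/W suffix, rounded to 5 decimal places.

39.20778° S, 61.73228° W

Lat: 39° + 12/60 + 28/3600 = 39 + 0.200000 + 0.007778 = 39.207778
Longitude: 61° + 43/60 + 56.2/3600 = 61 + 0.716667 + 0.015611 = 61.732278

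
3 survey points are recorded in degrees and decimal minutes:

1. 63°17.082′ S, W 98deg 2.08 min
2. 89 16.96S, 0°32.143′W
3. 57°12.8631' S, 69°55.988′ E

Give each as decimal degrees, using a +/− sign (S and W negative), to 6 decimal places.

Point 1:
  Latitude: 17.082′ = 0.284700°; total 63.2847000
  S → negative
  Lon: 2.08′ = 0.034667°; total 98.0346667
  W → negative
Point 2:
  φ: 89 + 16.96/60 = 89.2826667
  hemisphere S, so the sign is −
  Lon: 0 + 32.143/60 = 0.5357167
  W ⇒ negate
Point 3:
  Latitude: 12.8631′ = 0.214385°; total 57.2143850
  hemisphere S, so the sign is −
  Lon: 69 + 55.988/60 = 69.9331333
  E → positive

1. -63.284700, -98.034667
2. -89.282667, -0.535717
3. -57.214385, 69.933133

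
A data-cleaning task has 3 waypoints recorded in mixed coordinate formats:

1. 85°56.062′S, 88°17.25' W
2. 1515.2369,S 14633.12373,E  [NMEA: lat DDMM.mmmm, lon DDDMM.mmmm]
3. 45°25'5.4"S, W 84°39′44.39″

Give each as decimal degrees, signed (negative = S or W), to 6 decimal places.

1. -85.934367, -88.287500
2. -15.253948, 146.552062
3. -45.418167, -84.662331

Point 1:
  φ: 56.062′ = 0.934367°; total 85.9343667
  hemisphere S, so the sign is −
  Lon: 88 + 17.25/60 = 88.2875000
  W → negative
Point 2:
  Latitude: degrees = first 2 digits = 15, minutes = 15.2369; 15 + 15.2369/60 = 15.2539483
  S → negative
  λ: degrees = first 3 digits = 146, minutes = 33.12373; 146 + 33.12373/60 = 146.5520622
  E ⇒ keep positive
Point 3:
  φ: 45 + 25/60 + 5.4/3600 = 45.4181667
  hemisphere S, so the sign is −
  Lon: 39′ + 44.39″ = 39.73983′; 84 + 39.73983/60 = 84.6623306
  W ⇒ negate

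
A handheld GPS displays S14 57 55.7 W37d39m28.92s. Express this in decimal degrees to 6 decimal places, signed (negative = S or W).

φ: 14° + 57/60 + 55.7/3600 = 14 + 0.950000 + 0.015472 = 14.9654722
S → negative
Longitude: 37 + 39/60 + 28.92/3600 = 37.6580333
hemisphere W, so the sign is −

-14.965472, -37.658033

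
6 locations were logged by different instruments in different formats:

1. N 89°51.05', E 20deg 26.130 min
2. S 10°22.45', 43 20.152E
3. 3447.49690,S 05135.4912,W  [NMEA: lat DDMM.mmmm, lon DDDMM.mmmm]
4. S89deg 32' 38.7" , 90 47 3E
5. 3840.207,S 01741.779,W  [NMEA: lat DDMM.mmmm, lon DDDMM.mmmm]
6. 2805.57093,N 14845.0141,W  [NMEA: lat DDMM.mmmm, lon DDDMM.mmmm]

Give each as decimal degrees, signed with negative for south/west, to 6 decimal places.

Point 1:
  Lat: 51.05′ = 0.850833°; total 89.8508333
  N → positive
  λ: 26.13′ = 0.435500°; total 20.4355000
  E → positive
Point 2:
  Latitude: 22.45′ = 0.374167°; total 10.3741667
  S → negative
  Longitude: 20.152′ = 0.335867°; total 43.3358667
  E ⇒ keep positive
Point 3:
  Latitude: split at 2 digits → 34° and 47.4969′; 34 + 47.4969/60 = 34.7916150
  S ⇒ negate
  Longitude: split at 3 digits → 051° and 35.4912′; 51 + 35.4912/60 = 51.5915200
  hemisphere W, so the sign is −
Point 4:
  Latitude: 89° + 32/60 + 38.7/3600 = 89 + 0.533333 + 0.010750 = 89.5440833
  hemisphere S, so the sign is −
  λ: 90 + 47/60 + 3/3600 = 90.7841667
  E ⇒ keep positive
Point 5:
  φ: split at 2 digits → 38° and 40.207′; 38 + 40.207/60 = 38.6701167
  S → negative
  Lon: split at 3 digits → 017° and 41.779′; 17 + 41.779/60 = 17.6963167
  W → negative
Point 6:
  Latitude: degrees = first 2 digits = 28, minutes = 5.57093; 28 + 5.57093/60 = 28.0928488
  N ⇒ keep positive
  Longitude: degrees = first 3 digits = 148, minutes = 45.0141; 148 + 45.0141/60 = 148.7502350
  hemisphere W, so the sign is −

1. 89.850833, 20.435500
2. -10.374167, 43.335867
3. -34.791615, -51.591520
4. -89.544083, 90.784167
5. -38.670117, -17.696317
6. 28.092849, -148.750235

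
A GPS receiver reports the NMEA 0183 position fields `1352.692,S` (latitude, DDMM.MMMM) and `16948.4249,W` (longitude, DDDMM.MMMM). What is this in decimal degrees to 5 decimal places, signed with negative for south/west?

-13.87820, -169.80708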